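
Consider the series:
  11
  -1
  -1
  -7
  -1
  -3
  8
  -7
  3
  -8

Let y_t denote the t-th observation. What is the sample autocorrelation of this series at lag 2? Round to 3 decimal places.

Mean ȳ = (11 − 1 − 1 − 7 − 1 − 3 + 8 − 7 + 3 − 8)/10 = -0.6000
Numerator Σ_{t=1}^{8}(y_t−ȳ)(y_{t+2}−ȳ) = 103.6800
Denominator Σ(y_t−ȳ)² = 364.4000
r_2 = 103.6800 / 364.4000 = 0.285

0.285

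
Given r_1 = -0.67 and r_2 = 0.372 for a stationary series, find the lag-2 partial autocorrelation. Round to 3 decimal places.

φ_{22} = (r_2 − r_1²) / (1 − r_1²)
r_1² = (-0.67)² = 0.4489
Numerator = 0.372 − 0.4489 = -0.0769; denominator = 1 − 0.4489 = 0.5511
φ_{22} = -0.0769 / 0.5511 = -0.140

-0.140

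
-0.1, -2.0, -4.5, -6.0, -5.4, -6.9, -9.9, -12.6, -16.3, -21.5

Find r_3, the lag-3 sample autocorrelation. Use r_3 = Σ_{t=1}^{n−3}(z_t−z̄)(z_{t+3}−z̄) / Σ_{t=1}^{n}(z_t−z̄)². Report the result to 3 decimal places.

Mean z̄ = (-0.1 − 2.0 − 4.5 − 6.0 − 5.4 − 6.9 − 9.9 − 12.6 − 16.3 − 21.5)/10 = -8.5200
Σ(z_t−z̄)(z_{t+3}−z̄) = (21.2184) + (20.3424) + (6.5124) + (-3.4776) + (-12.7296) + (-12.6036) + (17.9124) = 37.1748
Denominator Σ(z_t−z̄)² = 395.8360
r_3 = 37.1748 / 395.8360 = 0.094

0.094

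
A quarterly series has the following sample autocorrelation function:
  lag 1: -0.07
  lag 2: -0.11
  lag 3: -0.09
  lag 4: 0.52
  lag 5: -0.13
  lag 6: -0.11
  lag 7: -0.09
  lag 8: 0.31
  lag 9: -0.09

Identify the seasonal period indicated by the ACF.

4

The largest autocorrelation is r_4 = 0.52, with a weaker echo at lag 8 (0.31); the remaining lags stay at or below -0.07.
The dominant spike at lag 4 indicates a seasonal period of 4.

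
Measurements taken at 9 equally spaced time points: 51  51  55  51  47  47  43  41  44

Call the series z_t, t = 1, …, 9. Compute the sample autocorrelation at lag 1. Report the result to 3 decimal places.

0.697

Mean z̄ = (51 + 51 + 55 + 51 + 47 + 47 + 43 + 41 + 44)/9 = 47.7778
Numerator Σ_{t=1}^{8}(z_t−z̄)(z_{t+1}−z̄) = 116.7284
Denominator Σ(z_t−z̄)² = 167.5556
r_1 = 116.7284 / 167.5556 = 0.697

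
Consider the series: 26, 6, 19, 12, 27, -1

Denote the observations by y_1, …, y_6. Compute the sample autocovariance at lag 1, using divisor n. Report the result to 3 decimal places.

Mean ȳ = (26 + 6 + 19 + 12 + 27 − 1)/6 = 14.8333
Σ_{t=1}^{5}(y_t−ȳ)(y_{t+1}−ȳ) = -374.3611
γ_1 = -374.3611 / 6 = -62.394

-62.394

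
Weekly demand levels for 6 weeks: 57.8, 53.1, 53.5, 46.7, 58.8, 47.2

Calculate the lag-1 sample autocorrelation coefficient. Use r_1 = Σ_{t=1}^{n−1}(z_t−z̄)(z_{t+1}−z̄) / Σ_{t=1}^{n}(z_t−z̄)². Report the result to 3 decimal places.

Mean z̄ = (57.8 + 53.1 + 53.5 + 46.7 + 58.8 + 47.2)/6 = 52.8500
Σ(z_t−z̄)(z_{t+1}−z̄) = (1.2375) + (0.1625) + (-3.9975) + (-36.5925) + (-33.6175) = -72.8075
Denominator Σ(z_t−z̄)² = 130.1350
r_1 = -72.8075 / 130.1350 = -0.559

-0.559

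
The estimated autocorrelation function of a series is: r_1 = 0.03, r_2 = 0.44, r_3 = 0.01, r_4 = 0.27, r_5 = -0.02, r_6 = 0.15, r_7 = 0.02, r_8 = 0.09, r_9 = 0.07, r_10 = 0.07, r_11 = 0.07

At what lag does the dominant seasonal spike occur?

The largest autocorrelation is r_2 = 0.44, with weaker echoes at lags 4 (0.27) and 6 (0.15); the remaining lags stay at or below 0.09.
The dominant spike at lag 2 indicates a seasonal period of 2.

2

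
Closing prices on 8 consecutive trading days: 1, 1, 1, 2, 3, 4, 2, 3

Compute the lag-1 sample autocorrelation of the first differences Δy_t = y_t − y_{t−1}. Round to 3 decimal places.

-0.319

First differences Δy: 0, 0, 1, 1, 1, -2, 1
Mean of differences = 0.2857
Numerator Σ(Δy_t−Δȳ)(Δy_{t+1}−Δȳ) = -2.3673
Denominator Σ(Δy_t−Δȳ)² = 7.4286
r_1(Δy) = -2.3673 / 7.4286 = -0.319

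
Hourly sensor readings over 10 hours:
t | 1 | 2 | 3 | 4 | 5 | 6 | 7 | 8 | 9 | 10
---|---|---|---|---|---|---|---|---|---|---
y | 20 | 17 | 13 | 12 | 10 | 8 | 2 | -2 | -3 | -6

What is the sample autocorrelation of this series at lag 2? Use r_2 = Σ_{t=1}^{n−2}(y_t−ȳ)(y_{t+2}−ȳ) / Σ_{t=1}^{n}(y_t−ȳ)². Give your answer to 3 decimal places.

0.411

Mean ȳ = (20 + 17 + 13 + 12 + 10 + 8 + 2 − 2 − 3 − 6)/10 = 7.1000
Numerator Σ_{t=1}^{8}(y_t−ȳ)(y_{t+2}−ȳ) = 293.8800
Denominator Σ(y_t−ȳ)² = 714.9000
r_2 = 293.8800 / 714.9000 = 0.411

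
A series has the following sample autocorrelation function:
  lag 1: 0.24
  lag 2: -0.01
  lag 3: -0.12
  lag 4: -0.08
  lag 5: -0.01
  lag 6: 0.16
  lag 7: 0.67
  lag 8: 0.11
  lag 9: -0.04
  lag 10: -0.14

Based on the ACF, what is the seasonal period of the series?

The largest autocorrelation is r_7 = 0.67; the remaining lags stay at or below 0.24.
The dominant spike at lag 7 indicates a seasonal period of 7.

7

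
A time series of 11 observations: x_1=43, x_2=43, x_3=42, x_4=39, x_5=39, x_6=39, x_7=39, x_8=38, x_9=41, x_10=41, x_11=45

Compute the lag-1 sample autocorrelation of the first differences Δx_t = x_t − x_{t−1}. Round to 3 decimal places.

First differences Δx: 0, -1, -3, 0, 0, 0, -1, 3, 0, 4
Mean of differences = 0.2000
Numerator Σ(Δx_t−Δx̄)(Δx_{t+1}−Δx̄) = 0.3600
Denominator Σ(Δx_t−Δx̄)² = 35.6000
r_1(Δx) = 0.3600 / 35.6000 = 0.010

0.010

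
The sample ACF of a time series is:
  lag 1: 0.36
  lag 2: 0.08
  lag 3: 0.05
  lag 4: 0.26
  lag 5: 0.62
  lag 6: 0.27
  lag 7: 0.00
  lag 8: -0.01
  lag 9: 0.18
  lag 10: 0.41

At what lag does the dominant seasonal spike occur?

The largest autocorrelation is r_5 = 0.62, with a weaker echo at lag 10 (0.41); the remaining lags stay at or below 0.36. The elevated value at lag 1 (0.36), dropping to 0.08 at lag 2, reflects decaying short-term dependence rather than seasonality.
The dominant spike at lag 5 indicates a seasonal period of 5.

5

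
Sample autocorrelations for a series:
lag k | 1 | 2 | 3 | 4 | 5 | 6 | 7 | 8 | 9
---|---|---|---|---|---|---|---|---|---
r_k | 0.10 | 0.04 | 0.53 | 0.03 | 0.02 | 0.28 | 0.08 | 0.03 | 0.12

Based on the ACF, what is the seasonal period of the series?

The largest autocorrelation is r_3 = 0.53, with a weaker echo at lag 6 (0.28); the remaining lags stay at or below 0.12.
The dominant spike at lag 3 indicates a seasonal period of 3.

3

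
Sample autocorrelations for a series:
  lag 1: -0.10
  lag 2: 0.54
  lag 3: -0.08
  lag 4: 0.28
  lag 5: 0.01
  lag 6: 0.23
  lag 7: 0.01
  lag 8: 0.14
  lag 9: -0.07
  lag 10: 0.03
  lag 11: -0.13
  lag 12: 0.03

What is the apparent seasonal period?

2

The largest autocorrelation is r_2 = 0.54, with weaker echoes at lags 4 (0.28) and 6 (0.23); the remaining lags stay at or below 0.14.
The dominant spike at lag 2 indicates a seasonal period of 2.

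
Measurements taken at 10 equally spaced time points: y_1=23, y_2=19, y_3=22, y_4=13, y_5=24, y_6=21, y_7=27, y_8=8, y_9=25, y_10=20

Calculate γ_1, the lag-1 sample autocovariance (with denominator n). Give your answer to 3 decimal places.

Mean ȳ = (23 + 19 + 22 + 13 + 24 + 21 + 27 + 8 + 25 + 20)/10 = 20.2000
Σ_{t=1}^{9}(y_t−ȳ)(y_{t+1}−ȳ) = -179.8400
γ_1 = -179.8400 / 10 = -17.984

-17.984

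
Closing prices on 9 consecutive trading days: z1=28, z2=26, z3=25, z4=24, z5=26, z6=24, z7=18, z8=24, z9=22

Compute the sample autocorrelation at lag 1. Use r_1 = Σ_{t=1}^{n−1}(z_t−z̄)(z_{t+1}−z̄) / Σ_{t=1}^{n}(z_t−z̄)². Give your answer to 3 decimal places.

0.156

Mean z̄ = (28 + 26 + 25 + 24 + 26 + 24 + 18 + 24 + 22)/9 = 24.1111
Numerator Σ_{t=1}^{8}(z_t−z̄)(z_{t+1}−z̄) = 10.0988
Denominator Σ(z_t−z̄)² = 64.8889
r_1 = 10.0988 / 64.8889 = 0.156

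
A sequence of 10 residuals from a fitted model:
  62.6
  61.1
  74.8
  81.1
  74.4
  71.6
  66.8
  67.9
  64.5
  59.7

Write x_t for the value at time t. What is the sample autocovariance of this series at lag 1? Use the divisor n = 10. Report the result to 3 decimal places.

Mean x̄ = (62.6 + 61.1 + 74.8 + 81.1 + 74.4 + 71.6 + 66.8 + 67.9 + 64.5 + 59.7)/10 = 68.4500
Σ_{t=1}^{9}(x_t−x̄)(x_{t+1}−x̄) = 203.1075
γ_1 = 203.1075 / 10 = 20.311

20.311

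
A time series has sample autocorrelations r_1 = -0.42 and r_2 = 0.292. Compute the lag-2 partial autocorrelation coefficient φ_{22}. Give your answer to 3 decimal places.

φ_{22} = (r_2 − r_1²) / (1 − r_1²)
r_1² = (-0.42)² = 0.1764
Numerator = 0.292 − 0.1764 = 0.1156; denominator = 1 − 0.1764 = 0.8236
φ_{22} = 0.1156 / 0.8236 = 0.140

0.140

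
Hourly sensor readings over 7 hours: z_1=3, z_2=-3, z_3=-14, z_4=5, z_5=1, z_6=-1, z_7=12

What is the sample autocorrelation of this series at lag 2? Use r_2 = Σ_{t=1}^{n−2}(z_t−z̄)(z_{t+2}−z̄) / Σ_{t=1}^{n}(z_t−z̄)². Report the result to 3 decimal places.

-0.159

Mean z̄ = (3 − 3 − 14 + 5 + 1 − 1 + 12)/7 = 0.4286
Deviations from mean: 2.5714, -3.4286, -14.4286, 4.5714, 0.5714, -1.4286, 11.5714
Numerator Σ_{t=1}^{5}(z_t−z̄)(z_{t+2}−z̄) = -60.9388
Denominator Σ(z_t−z̄)² = 383.7143
r_2 = -60.9388 / 383.7143 = -0.159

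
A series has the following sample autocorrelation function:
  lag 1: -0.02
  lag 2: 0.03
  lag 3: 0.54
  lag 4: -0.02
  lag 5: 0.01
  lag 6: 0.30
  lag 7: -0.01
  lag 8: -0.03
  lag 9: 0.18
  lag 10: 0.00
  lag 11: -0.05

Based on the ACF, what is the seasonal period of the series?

The largest autocorrelation is r_3 = 0.54, with weaker echoes at lags 6 (0.30) and 9 (0.18); the remaining lags stay at or below 0.03.
The dominant spike at lag 3 indicates a seasonal period of 3.

3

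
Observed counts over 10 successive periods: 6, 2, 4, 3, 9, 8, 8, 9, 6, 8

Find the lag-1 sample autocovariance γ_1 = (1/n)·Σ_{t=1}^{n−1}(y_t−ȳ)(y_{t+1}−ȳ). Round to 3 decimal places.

Mean ȳ = (6 + 2 + 4 + 3 + 9 + 8 + 8 + 9 + 6 + 8)/10 = 6.3000
Σ_{t=1}^{9}(y_t−ȳ)(y_{t+1}−ȳ) = 20.6100
γ_1 = 20.6100 / 10 = 2.061

2.061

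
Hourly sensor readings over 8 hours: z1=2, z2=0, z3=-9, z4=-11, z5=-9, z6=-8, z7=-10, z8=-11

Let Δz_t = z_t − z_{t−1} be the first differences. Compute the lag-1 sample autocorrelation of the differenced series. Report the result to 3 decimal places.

0.160

First differences Δz: -2, -9, -2, 2, 1, -2, -1
Mean of differences = -1.8571
Numerator Σ(Δz_t−Δz̄)(Δz_{t+1}−Δz̄) = 11.9796
Denominator Σ(Δz_t−Δz̄)² = 74.8571
r_1(Δz) = 11.9796 / 74.8571 = 0.160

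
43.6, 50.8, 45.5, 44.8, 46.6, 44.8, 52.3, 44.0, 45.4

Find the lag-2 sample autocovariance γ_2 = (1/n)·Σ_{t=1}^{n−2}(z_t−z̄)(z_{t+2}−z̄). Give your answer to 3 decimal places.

-0.341

Mean z̄ = (43.6 + 50.8 + 45.5 + 44.8 + 46.6 + 44.8 + 52.3 + 44.0 + 45.4)/9 = 46.4222
Σ_{t=1}^{7}(z_t−z̄)(z_{t+2}−z̄) = -3.0654
γ_2 = -3.0654 / 9 = -0.341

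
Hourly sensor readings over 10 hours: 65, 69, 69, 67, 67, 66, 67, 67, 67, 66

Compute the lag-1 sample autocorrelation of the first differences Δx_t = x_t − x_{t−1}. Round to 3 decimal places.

-0.035

First differences Δx: 4, 0, -2, 0, -1, 1, 0, 0, -1
Mean of differences = 0.1111
Numerator Σ(Δx_t−Δx̄)(Δx_{t+1}−Δx̄) = -0.7901
Denominator Σ(Δx_t−Δx̄)² = 22.8889
r_1(Δx) = -0.7901 / 22.8889 = -0.035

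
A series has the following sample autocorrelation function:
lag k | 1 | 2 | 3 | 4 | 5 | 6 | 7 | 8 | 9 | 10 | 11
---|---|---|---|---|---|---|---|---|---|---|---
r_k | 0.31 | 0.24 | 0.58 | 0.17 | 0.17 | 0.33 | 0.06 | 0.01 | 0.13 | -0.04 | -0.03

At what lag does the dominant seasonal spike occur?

The largest autocorrelation is r_3 = 0.58, with a weaker echo at lag 6 (0.33); the remaining lags stay at or below 0.31. The elevated value at lag 1 (0.31), dropping to 0.24 at lag 2, reflects decaying short-term dependence rather than seasonality.
The dominant spike at lag 3 indicates a seasonal period of 3.

3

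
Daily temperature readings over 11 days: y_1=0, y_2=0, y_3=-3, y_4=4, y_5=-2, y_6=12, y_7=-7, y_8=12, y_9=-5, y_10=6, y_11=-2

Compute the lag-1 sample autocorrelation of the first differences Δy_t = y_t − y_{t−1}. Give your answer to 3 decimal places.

First differences Δy: 0, -3, 7, -6, 14, -19, 19, -17, 11, -8
Mean of differences = -0.2000
Numerator Σ(Δy_t−Δȳ)(Δy_{t+1}−Δȳ) = -1370.8400
Denominator Σ(Δy_t−Δȳ)² = 1485.6000
r_1(Δy) = -1370.8400 / 1485.6000 = -0.923

-0.923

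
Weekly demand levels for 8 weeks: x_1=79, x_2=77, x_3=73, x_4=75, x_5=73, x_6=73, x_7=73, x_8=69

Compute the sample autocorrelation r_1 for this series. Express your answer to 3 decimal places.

Mean x̄ = (79 + 77 + 73 + 75 + 73 + 73 + 73 + 69)/8 = 74.0000
Deviations from mean: 5.0000, 3.0000, -1.0000, 1.0000, -1.0000, -1.0000, -1.0000, -5.0000
Σ(x_t−x̄)(x_{t+1}−x̄) = (15.0000) + (-3.0000) + (-1.0000) + (-1.0000) + (1.0000) + (1.0000) + (5.0000) = 17.0000
Denominator Σ(x_t−x̄)² = 64.0000
r_1 = 17.0000 / 64.0000 = 0.266

0.266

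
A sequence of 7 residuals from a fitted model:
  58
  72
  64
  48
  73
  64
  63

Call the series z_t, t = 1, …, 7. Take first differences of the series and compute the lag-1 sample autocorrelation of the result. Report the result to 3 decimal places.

-0.487

First differences Δz: 14, -8, -16, 25, -9, -1
Mean of differences = 0.8333
Numerator Σ(Δz_t−Δz̄)(Δz_{t+1}−Δz̄) = -594.0278
Denominator Σ(Δz_t−Δz̄)² = 1218.8333
r_1(Δz) = -594.0278 / 1218.8333 = -0.487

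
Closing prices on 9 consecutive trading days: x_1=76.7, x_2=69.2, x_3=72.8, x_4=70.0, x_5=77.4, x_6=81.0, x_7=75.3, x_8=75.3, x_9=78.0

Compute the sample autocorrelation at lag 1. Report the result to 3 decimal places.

Mean x̄ = (76.7 + 69.2 + 72.8 + 70.0 + 77.4 + 81.0 + 75.3 + 75.3 + 78.0)/9 = 75.0778
Numerator Σ_{t=1}^{8}(x_t−x̄)(x_{t+1}−x̄) = 19.3951
Denominator Σ(x_t−x̄)² = 117.2556
r_1 = 19.3951 / 117.2556 = 0.165

0.165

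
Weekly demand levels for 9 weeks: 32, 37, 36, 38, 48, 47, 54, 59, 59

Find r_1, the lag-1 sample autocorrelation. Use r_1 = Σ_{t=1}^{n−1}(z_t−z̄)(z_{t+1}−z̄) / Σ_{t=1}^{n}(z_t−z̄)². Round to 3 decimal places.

0.664

Mean z̄ = (32 + 37 + 36 + 38 + 48 + 47 + 54 + 59 + 59)/9 = 45.5556
Numerator Σ_{t=1}^{8}(z_t−z̄)(z_{t+1}−z̄) = 561.4691
Denominator Σ(z_t−z̄)² = 846.2222
r_1 = 561.4691 / 846.2222 = 0.664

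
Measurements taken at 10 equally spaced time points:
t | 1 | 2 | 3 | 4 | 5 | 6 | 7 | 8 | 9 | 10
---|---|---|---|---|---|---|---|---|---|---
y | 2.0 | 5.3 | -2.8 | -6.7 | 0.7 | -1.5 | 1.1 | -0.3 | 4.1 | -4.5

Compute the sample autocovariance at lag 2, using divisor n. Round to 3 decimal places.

Mean ȳ = (2.0 + 5.3 − 2.8 − 6.7 + 0.7 − 1.5 + 1.1 − 0.3 + 4.1 − 4.5)/10 = -0.2600
Σ_{t=1}^{8}(y_t−ȳ)(y_{t+2}−ȳ) = -28.5452
γ_2 = -28.5452 / 10 = -2.855

-2.855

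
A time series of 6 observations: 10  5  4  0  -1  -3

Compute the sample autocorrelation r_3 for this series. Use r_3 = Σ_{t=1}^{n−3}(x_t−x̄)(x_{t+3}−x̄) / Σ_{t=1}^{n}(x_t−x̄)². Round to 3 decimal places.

Mean x̄ = (10 + 5 + 4 + 0 − 1 − 3)/6 = 2.5000
Deviations from mean: 7.5000, 2.5000, 1.5000, -2.5000, -3.5000, -5.5000
Numerator Σ_{t=1}^{3}(x_t−x̄)(x_{t+3}−x̄) = -35.7500
Denominator Σ(x_t−x̄)² = 113.5000
r_3 = -35.7500 / 113.5000 = -0.315

-0.315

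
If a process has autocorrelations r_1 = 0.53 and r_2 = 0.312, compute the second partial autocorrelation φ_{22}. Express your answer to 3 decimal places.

φ_{22} = (r_2 − r_1²) / (1 − r_1²)
r_1² = (0.53)² = 0.2809
Numerator = 0.312 − 0.2809 = 0.0311; denominator = 1 − 0.2809 = 0.7191
φ_{22} = 0.0311 / 0.7191 = 0.043

0.043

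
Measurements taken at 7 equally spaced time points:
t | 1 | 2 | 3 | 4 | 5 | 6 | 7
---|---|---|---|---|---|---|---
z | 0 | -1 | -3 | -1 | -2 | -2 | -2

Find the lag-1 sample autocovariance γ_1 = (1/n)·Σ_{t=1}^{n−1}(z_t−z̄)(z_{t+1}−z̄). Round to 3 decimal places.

-0.087

Mean z̄ = (0 − 1 − 3 − 1 − 2 − 2 − 2)/7 = -1.5714
Σ_{t=1}^{6}(z_t−z̄)(z_{t+1}−z̄) = -0.6122
γ_1 = -0.6122 / 7 = -0.087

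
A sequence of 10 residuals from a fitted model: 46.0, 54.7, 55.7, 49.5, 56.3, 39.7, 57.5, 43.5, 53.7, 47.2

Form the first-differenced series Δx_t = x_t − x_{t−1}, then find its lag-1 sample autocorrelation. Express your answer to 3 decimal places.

First differences Δx: 8.7, 1.0, -6.2, 6.8, -16.6, 17.8, -14.0, 10.2, -6.5
Mean of differences = 0.1333
Numerator Σ(Δx_t−Δx̄)(Δx_{t+1}−Δx̄) = -906.2044
Denominator Σ(Δx_t−Δx̄)² = 1095.9000
r_1(Δx) = -906.2044 / 1095.9000 = -0.827

-0.827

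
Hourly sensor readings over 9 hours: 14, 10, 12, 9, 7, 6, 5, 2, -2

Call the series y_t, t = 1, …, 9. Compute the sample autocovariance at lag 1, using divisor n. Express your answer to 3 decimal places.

11.444

Mean ȳ = (14 + 10 + 12 + 9 + 7 + 6 + 5 + 2 − 2)/9 = 7.0000
Σ_{t=1}^{8}(y_t−ȳ)(y_{t+1}−ȳ) = 103.0000
γ_1 = 103.0000 / 9 = 11.444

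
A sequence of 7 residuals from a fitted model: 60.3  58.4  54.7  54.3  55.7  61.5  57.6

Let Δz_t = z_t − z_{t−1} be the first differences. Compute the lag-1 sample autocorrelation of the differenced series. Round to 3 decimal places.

-0.080

First differences Δz: -1.9, -3.7, -0.4, 1.4, 5.8, -3.9
Mean of differences = -0.4500
Numerator Σ(Δz_t−Δz̄)(Δz_{t+1}−Δz̄) = -5.3575
Denominator Σ(Δz_t−Δz̄)² = 67.0550
r_1(Δz) = -5.3575 / 67.0550 = -0.080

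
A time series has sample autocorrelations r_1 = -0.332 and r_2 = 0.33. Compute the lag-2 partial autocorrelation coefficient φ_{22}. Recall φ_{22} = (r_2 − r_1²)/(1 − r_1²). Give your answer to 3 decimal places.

φ_{22} = (r_2 − r_1²) / (1 − r_1²)
r_1² = (-0.332)² = 0.110224
Numerator = 0.33 − 0.1102 = 0.2198; denominator = 1 − 0.1102 = 0.8898
φ_{22} = 0.2198 / 0.8898 = 0.247

0.247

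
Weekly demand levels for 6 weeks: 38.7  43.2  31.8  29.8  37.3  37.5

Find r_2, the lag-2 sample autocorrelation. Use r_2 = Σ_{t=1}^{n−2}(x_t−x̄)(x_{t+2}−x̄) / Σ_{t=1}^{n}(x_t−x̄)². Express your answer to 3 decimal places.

-0.567

Mean x̄ = (38.7 + 43.2 + 31.8 + 29.8 + 37.3 + 37.5)/6 = 36.3833
Deviations from mean: 2.3167, 6.8167, -4.5833, -6.5833, 0.9167, 1.1167
Σ(x_t−x̄)(x_{t+2}−x̄) = (-10.6181) + (-44.8764) + (-4.2014) + (-7.3514) = -67.0472
Denominator Σ(x_t−x̄)² = 118.2683
r_2 = -67.0472 / 118.2683 = -0.567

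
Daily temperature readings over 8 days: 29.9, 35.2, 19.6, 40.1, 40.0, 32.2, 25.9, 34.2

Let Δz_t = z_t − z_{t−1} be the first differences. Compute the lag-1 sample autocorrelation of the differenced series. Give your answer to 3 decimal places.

-0.468

First differences Δz: 5.3, -15.6, 20.5, -0.1, -7.8, -6.3, 8.3
Mean of differences = 0.6143
Numerator Σ(Δz_t−Δz̄)(Δz_{t+1}−Δz̄) = -401.5645
Denominator Σ(Δz_t−Δz̄)² = 858.4886
r_1(Δz) = -401.5645 / 858.4886 = -0.468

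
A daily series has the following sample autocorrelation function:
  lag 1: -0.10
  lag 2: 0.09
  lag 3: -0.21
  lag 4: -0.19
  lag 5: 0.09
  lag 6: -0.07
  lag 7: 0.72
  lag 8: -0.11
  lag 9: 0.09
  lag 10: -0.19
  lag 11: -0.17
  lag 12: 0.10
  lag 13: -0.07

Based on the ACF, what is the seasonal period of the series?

7

The largest autocorrelation is r_7 = 0.72; the remaining lags stay at or below 0.10.
The dominant spike at lag 7 indicates a seasonal period of 7.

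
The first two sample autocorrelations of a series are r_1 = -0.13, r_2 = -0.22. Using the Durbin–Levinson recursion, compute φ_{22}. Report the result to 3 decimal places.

φ_{22} = (r_2 − r_1²) / (1 − r_1²)
r_1² = (-0.13)² = 0.0169
Numerator = -0.22 − 0.0169 = -0.2369; denominator = 1 − 0.0169 = 0.9831
φ_{22} = -0.2369 / 0.9831 = -0.241

-0.241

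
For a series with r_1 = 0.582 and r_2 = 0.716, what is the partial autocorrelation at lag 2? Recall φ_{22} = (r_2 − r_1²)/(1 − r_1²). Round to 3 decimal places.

0.571

φ_{22} = (r_2 − r_1²) / (1 − r_1²)
r_1² = (0.582)² = 0.338724
Numerator = 0.716 − 0.3387 = 0.3773; denominator = 1 − 0.3387 = 0.6613
φ_{22} = 0.3773 / 0.6613 = 0.571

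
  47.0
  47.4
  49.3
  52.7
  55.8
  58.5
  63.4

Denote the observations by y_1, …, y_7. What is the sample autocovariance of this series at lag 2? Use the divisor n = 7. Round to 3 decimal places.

5.876

Mean ȳ = (47.0 + 47.4 + 49.3 + 52.7 + 55.8 + 58.5 + 63.4)/7 = 53.4429
Σ_{t=1}^{5}(y_t−ȳ)(y_{t+2}−ȳ) = 41.1292
γ_2 = 41.1292 / 7 = 5.876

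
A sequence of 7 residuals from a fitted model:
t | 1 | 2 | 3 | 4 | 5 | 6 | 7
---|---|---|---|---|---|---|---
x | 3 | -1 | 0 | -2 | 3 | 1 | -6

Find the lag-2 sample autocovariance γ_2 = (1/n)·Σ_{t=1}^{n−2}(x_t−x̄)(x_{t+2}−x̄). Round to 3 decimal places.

Mean x̄ = (3 − 1 + 0 − 2 + 3 + 1 − 6)/7 = -0.2857
Deviations: 3.2857, -0.7143, 0.2857, -1.7143, 3.2857, 1.2857, -5.7143
Σ_{t=1}^{5}(x_t−x̄)(x_{t+2}−x̄) = -17.8776
γ_2 = -17.8776 / 7 = -2.554

-2.554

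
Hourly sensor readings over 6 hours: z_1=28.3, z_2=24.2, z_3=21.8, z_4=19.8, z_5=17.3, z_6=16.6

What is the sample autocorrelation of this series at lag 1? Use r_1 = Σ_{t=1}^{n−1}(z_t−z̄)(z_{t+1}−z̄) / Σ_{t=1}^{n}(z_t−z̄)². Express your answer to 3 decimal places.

Mean z̄ = (28.3 + 24.2 + 21.8 + 19.8 + 17.3 + 16.6)/6 = 21.3333
Numerator Σ_{t=1}^{5}(z_t−z̄)(z_{t+1}−z̄) = 45.8689
Denominator Σ(z_t−z̄)² = 97.9933
r_1 = 45.8689 / 97.9933 = 0.468

0.468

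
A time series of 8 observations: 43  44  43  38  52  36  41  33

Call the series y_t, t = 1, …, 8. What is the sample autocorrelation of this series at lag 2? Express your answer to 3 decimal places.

0.300

Mean ȳ = (43 + 44 + 43 + 38 + 52 + 36 + 41 + 33)/8 = 41.2500
Deviations from mean: 1.7500, 2.7500, 1.7500, -3.2500, 10.7500, -5.2500, -0.2500, -8.2500
Σ(y_t−ȳ)(y_{t+2}−ȳ) = (3.0625) + (-8.9375) + (18.8125) + (17.0625) + (-2.6875) + (43.3125) = 70.6250
Denominator Σ(y_t−ȳ)² = 235.5000
r_2 = 70.6250 / 235.5000 = 0.300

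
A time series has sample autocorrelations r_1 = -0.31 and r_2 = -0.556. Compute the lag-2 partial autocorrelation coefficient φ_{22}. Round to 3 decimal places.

-0.721

φ_{22} = (r_2 − r_1²) / (1 − r_1²)
r_1² = (-0.31)² = 0.0961
Numerator = -0.556 − 0.0961 = -0.6521; denominator = 1 − 0.0961 = 0.9039
φ_{22} = -0.6521 / 0.9039 = -0.721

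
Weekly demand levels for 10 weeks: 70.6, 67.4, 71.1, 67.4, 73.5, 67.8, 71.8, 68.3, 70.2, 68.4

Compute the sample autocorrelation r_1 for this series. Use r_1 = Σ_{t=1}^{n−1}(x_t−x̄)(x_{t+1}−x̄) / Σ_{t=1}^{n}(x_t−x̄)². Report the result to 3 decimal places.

Mean x̄ = (70.6 + 67.4 + 71.1 + 67.4 + 73.5 + 67.8 + 71.8 + 68.3 + 70.2 + 68.4)/10 = 69.6500
Numerator Σ_{t=1}^{9}(x_t−x̄)(x_{t+1}−x̄) = -32.7575
Denominator Σ(x_t−x̄)² = 39.6850
r_1 = -32.7575 / 39.6850 = -0.825

-0.825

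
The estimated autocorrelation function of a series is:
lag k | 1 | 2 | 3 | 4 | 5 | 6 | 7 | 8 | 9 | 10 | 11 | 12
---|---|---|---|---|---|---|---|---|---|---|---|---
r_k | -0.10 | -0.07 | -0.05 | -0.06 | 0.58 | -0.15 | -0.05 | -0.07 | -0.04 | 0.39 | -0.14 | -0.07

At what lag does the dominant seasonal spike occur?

5

The largest autocorrelation is r_5 = 0.58, with a weaker echo at lag 10 (0.39); the remaining lags stay at or below -0.04.
The dominant spike at lag 5 indicates a seasonal period of 5.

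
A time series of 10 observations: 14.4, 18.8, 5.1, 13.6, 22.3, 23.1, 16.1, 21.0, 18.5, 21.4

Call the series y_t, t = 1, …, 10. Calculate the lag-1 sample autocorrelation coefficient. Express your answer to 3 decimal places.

Mean ȳ = (14.4 + 18.8 + 5.1 + 13.6 + 22.3 + 23.1 + 16.1 + 21.0 + 18.5 + 21.4)/10 = 17.4300
Numerator Σ_{t=1}^{9}(y_t−ȳ)(y_{t+1}−ȳ) = 30.9201
Denominator Σ(y_t−ȳ)² = 265.0410
r_1 = 30.9201 / 265.0410 = 0.117

0.117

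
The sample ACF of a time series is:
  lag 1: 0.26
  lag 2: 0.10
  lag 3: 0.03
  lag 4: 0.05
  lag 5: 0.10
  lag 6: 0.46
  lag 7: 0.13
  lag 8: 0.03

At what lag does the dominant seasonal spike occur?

The largest autocorrelation is r_6 = 0.46; the remaining lags stay at or below 0.26. The elevated value at lag 1 (0.26), dropping to 0.10 at lag 2, reflects decaying short-term dependence rather than seasonality.
The dominant spike at lag 6 indicates a seasonal period of 6.

6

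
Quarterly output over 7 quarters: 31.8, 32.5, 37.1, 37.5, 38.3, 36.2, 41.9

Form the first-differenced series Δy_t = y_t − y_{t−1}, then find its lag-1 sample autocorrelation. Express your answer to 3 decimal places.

First differences Δy: 0.7, 4.6, 0.4, 0.8, -2.1, 5.7
Mean of differences = 1.6833
Numerator Σ(Δy_t−Δȳ)(Δy_{t+1}−Δȳ) = -17.3319
Denominator Σ(Δy_t−Δȳ)² = 42.3483
r_1(Δy) = -17.3319 / 42.3483 = -0.409

-0.409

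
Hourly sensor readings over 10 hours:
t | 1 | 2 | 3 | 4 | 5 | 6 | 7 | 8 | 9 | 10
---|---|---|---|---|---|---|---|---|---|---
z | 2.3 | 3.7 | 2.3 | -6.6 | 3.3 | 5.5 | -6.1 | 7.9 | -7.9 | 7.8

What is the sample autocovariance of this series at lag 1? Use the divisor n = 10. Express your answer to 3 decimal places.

-21.161

Mean z̄ = (2.3 + 3.7 + 2.3 − 6.6 + 3.3 + 5.5 − 6.1 + 7.9 − 7.9 + 7.8)/10 = 1.2200
Σ_{t=1}^{9}(z_t−z̄)(z_{t+1}−z̄) = -211.6104
γ_1 = -211.6104 / 10 = -21.161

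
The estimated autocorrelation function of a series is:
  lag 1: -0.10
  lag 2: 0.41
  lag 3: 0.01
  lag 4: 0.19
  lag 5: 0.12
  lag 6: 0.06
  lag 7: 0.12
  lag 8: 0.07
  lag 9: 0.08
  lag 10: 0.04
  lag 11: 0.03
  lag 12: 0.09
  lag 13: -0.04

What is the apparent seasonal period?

The largest autocorrelation is r_2 = 0.41, with a weaker echo at lag 4 (0.19); the remaining lags stay at or below 0.12.
The dominant spike at lag 2 indicates a seasonal period of 2.

2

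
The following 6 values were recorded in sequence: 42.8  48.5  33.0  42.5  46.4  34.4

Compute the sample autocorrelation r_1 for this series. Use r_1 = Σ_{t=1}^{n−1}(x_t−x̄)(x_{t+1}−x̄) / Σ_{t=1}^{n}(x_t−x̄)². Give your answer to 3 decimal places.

Mean x̄ = (42.8 + 48.5 + 33.0 + 42.5 + 46.4 + 34.4)/6 = 41.2667
Deviations from mean: 1.5333, 7.2333, -8.2667, 1.2333, 5.1333, -6.8667
Numerator Σ_{t=1}^{5}(x_t−x̄)(x_{t+1}−x̄) = -87.8178
Denominator Σ(x_t−x̄)² = 198.0333
r_1 = -87.8178 / 198.0333 = -0.443

-0.443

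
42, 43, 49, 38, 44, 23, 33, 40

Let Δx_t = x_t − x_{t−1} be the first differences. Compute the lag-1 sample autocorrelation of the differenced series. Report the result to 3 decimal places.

First differences Δx: 1, 6, -11, 6, -21, 10, 7
Mean of differences = -0.2857
Numerator Σ(Δx_t−Δx̄)(Δx_{t+1}−Δx̄) = -394.9388
Denominator Σ(Δx_t−Δx̄)² = 783.4286
r_1(Δx) = -394.9388 / 783.4286 = -0.504

-0.504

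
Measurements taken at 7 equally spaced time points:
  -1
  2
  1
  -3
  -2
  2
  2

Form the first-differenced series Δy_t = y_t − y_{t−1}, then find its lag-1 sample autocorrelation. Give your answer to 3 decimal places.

0.018

First differences Δy: 3, -1, -4, 1, 4, 0
Mean of differences = 0.5000
Numerator Σ(Δy_t−Δȳ)(Δy_{t+1}−Δȳ) = 0.7500
Denominator Σ(Δy_t−Δȳ)² = 41.5000
r_1(Δy) = 0.7500 / 41.5000 = 0.018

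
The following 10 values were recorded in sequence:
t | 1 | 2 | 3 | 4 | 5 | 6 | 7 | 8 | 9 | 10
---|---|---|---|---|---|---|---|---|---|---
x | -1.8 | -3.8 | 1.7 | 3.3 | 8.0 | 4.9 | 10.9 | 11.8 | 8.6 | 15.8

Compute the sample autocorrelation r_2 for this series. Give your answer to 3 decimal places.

Mean x̄ = (-1.8 − 3.8 + 1.7 + 3.3 + 8.0 + 4.9 + 10.9 + 11.8 + 8.6 + 15.8)/10 = 5.9400
Numerator Σ_{t=1}^{8}(x_t−x̄)(x_{t+2}−x̄) = 127.6388
Denominator Σ(x_t−x̄)² = 348.2840
r_2 = 127.6388 / 348.2840 = 0.366

0.366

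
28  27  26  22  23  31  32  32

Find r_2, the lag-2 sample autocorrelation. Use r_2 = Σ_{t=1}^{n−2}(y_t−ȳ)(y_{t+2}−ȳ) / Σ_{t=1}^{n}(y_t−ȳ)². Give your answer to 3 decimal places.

Mean ȳ = (28 + 27 + 26 + 22 + 23 + 31 + 32 + 32)/8 = 27.6250
Σ(y_t−ȳ)(y_{t+2}−ȳ) = (-0.6094) + (3.5156) + (7.5156) + (-18.9844) + (-20.2344) + (14.7656) = -14.0313
Denominator Σ(y_t−ȳ)² = 105.8750
r_2 = -14.0313 / 105.8750 = -0.133

-0.133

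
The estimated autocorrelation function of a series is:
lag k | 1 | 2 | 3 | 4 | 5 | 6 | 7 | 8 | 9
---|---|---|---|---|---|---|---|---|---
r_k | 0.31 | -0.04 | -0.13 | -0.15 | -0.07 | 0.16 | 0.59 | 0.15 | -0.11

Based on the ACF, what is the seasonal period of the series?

The largest autocorrelation is r_7 = 0.59; the remaining lags stay at or below 0.31.
The dominant spike at lag 7 indicates a seasonal period of 7.

7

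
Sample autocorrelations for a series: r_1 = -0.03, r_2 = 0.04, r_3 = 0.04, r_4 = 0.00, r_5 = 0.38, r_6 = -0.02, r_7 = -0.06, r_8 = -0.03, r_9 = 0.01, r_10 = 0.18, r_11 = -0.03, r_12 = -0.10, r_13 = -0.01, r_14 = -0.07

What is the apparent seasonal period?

5

The largest autocorrelation is r_5 = 0.38, with a weaker echo at lag 10 (0.18); the remaining lags stay at or below 0.04.
The dominant spike at lag 5 indicates a seasonal period of 5.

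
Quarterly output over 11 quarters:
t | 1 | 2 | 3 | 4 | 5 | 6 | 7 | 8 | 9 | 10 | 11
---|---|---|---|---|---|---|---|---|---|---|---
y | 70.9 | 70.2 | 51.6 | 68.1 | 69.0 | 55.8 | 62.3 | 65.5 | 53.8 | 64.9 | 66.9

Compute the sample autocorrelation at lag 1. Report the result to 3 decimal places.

-0.264

Mean ȳ = (70.9 + 70.2 + 51.6 + 68.1 + 69.0 + 55.8 + 62.3 + 65.5 + 53.8 + 64.9 + 66.9)/11 = 63.5455
Numerator Σ_{t=1}^{10}(y_t−ȳ)(y_{t+1}−ȳ) = -122.8539
Denominator Σ(y_t−ȳ)² = 464.9873
r_1 = -122.8539 / 464.9873 = -0.264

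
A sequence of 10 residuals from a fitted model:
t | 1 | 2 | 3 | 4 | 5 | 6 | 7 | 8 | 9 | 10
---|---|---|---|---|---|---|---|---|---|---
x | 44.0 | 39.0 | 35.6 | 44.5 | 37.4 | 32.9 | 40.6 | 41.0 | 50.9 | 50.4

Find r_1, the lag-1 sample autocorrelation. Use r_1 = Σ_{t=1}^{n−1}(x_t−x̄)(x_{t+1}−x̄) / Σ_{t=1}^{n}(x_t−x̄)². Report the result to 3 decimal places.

Mean x̄ = (44.0 + 39.0 + 35.6 + 44.5 + 37.4 + 32.9 + 40.6 + 41.0 + 50.9 + 50.4)/10 = 41.6300
Numerator Σ_{t=1}^{9}(x_t−x̄)(x_{t+1}−x̄) = 102.2061
Denominator Σ(x_t−x̄)² = 315.5410
r_1 = 102.2061 / 315.5410 = 0.324

0.324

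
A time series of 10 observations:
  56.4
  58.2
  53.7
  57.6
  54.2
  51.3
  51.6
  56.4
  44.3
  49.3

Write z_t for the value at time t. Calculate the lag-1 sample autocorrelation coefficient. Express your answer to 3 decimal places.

Mean z̄ = (56.4 + 58.2 + 53.7 + 57.6 + 54.2 + 51.3 + 51.6 + 56.4 + 44.3 + 49.3)/10 = 53.3000
Numerator Σ_{t=1}^{9}(z_t−z̄)(z_{t+1}−z̄) = 27.1700
Denominator Σ(z_t−z̄)² = 166.5800
r_1 = 27.1700 / 166.5800 = 0.163

0.163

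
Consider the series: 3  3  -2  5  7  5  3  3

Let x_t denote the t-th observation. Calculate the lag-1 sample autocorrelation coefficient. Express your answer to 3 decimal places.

0.099

Mean x̄ = (3 + 3 − 2 + 5 + 7 + 5 + 3 + 3)/8 = 3.3750
Σ(x_t−x̄)(x_{t+1}−x̄) = (0.1406) + (2.0156) + (-8.7344) + (5.8906) + (5.8906) + (-0.6094) + (0.1406) = 4.7344
Denominator Σ(x_t−x̄)² = 47.8750
r_1 = 4.7344 / 47.8750 = 0.099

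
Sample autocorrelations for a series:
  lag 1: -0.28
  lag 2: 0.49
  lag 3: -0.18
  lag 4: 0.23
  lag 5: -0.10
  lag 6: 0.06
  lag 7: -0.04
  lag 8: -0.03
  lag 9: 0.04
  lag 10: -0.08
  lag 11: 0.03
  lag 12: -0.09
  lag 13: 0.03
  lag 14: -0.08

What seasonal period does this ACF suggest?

2

The largest autocorrelation is r_2 = 0.49, with a weaker echo at lag 4 (0.23); the remaining lags stay at or below 0.06.
The dominant spike at lag 2 indicates a seasonal period of 2.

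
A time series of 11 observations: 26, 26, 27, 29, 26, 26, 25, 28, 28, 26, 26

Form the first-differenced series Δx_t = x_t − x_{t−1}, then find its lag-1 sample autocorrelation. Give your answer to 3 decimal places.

First differences Δx: 0, 1, 2, -3, 0, -1, 3, 0, -2, 0
Mean of differences = 0.0000
Numerator Σ(Δx_t−Δx̄)(Δx_{t+1}−Δx̄) = -7.0000
Denominator Σ(Δx_t−Δx̄)² = 28.0000
r_1(Δx) = -7.0000 / 28.0000 = -0.250

-0.250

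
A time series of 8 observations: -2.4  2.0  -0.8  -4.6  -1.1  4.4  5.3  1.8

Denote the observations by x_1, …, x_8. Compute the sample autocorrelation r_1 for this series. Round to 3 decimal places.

Mean x̄ = (-2.4 + 2.0 − 0.8 − 4.6 − 1.1 + 4.4 + 5.3 + 1.8)/8 = 0.5750
Numerator Σ_{t=1}^{7}(x_t−x̄)(x_{t+1}−x̄) = 27.0394
Denominator Σ(x_t−x̄)² = 80.8150
r_1 = 27.0394 / 80.8150 = 0.335

0.335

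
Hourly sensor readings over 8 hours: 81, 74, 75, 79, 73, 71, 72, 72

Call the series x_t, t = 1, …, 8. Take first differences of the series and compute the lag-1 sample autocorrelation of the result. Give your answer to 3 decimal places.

-0.222

First differences Δx: -7, 1, 4, -6, -2, 1, 0
Mean of differences = -1.2857
Numerator Σ(Δx_t−Δx̄)(Δx_{t+1}−Δx̄) = -21.2245
Denominator Σ(Δx_t−Δx̄)² = 95.4286
r_1(Δx) = -21.2245 / 95.4286 = -0.222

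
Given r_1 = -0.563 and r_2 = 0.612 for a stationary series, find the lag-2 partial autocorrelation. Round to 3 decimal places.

φ_{22} = (r_2 − r_1²) / (1 − r_1²)
r_1² = (-0.563)² = 0.316969
Numerator = 0.612 − 0.3170 = 0.2950; denominator = 1 − 0.3170 = 0.6830
φ_{22} = 0.2950 / 0.6830 = 0.432

0.432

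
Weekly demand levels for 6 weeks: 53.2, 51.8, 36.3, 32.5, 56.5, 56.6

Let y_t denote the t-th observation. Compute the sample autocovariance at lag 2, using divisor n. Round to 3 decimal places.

Mean ȳ = (53.2 + 51.8 + 36.3 + 32.5 + 56.5 + 56.6)/6 = 47.8167
Deviations: 5.3833, 3.9833, -11.5167, -15.3167, 8.6833, 8.7833
Σ_{t=1}^{4}(y_t−ȳ)(y_{t+2}−ȳ) = -357.5439
γ_2 = -357.5439 / 6 = -59.591

-59.591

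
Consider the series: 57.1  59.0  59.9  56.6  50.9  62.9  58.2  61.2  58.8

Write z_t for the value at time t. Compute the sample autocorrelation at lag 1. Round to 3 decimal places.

-0.252

Mean z̄ = (57.1 + 59.0 + 59.9 + 56.6 + 50.9 + 62.9 + 58.2 + 61.2 + 58.8)/9 = 58.2889
Numerator Σ_{t=1}^{8}(z_t−z̄)(z_{t+1}−z̄) = -23.1935
Denominator Σ(z_t−z̄)² = 91.9689
r_1 = -23.1935 / 91.9689 = -0.252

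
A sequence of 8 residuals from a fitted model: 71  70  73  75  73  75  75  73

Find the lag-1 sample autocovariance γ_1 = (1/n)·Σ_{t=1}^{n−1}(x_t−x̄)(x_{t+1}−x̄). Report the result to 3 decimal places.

Mean x̄ = (71 + 70 + 73 + 75 + 73 + 75 + 75 + 73)/8 = 73.1250
Deviations: -2.1250, -3.1250, -0.1250, 1.8750, -0.1250, 1.8750, 1.8750, -0.1250
Σ_{t=1}^{7}(x_t−x̄)(x_{t+1}−x̄) = 9.6094
γ_1 = 9.6094 / 8 = 1.201

1.201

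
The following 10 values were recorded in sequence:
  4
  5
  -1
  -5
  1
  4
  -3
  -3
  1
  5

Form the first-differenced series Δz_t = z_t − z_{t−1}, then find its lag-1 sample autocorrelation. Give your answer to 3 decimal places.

First differences Δz: 1, -6, -4, 6, 3, -7, 0, 4, 4
Mean of differences = 0.1111
Numerator Σ(Δz_t−Δz̄)(Δz_{t+1}−Δz̄) = 7.4321
Denominator Σ(Δz_t−Δz̄)² = 178.8889
r_1(Δz) = 7.4321 / 178.8889 = 0.042

0.042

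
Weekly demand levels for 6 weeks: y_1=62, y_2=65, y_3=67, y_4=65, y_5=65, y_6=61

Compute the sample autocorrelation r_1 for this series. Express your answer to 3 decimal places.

0.039

Mean ȳ = (62 + 65 + 67 + 65 + 65 + 61)/6 = 64.1667
Deviations from mean: -2.1667, 0.8333, 2.8333, 0.8333, 0.8333, -3.1667
Numerator Σ_{t=1}^{5}(y_t−ȳ)(y_{t+1}−ȳ) = 0.9722
Denominator Σ(y_t−ȳ)² = 24.8333
r_1 = 0.9722 / 24.8333 = 0.039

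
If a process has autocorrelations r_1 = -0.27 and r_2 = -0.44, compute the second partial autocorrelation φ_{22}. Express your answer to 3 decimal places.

-0.553

φ_{22} = (r_2 − r_1²) / (1 − r_1²)
r_1² = (-0.27)² = 0.0729
Numerator = -0.44 − 0.0729 = -0.5129; denominator = 1 − 0.0729 = 0.9271
φ_{22} = -0.5129 / 0.9271 = -0.553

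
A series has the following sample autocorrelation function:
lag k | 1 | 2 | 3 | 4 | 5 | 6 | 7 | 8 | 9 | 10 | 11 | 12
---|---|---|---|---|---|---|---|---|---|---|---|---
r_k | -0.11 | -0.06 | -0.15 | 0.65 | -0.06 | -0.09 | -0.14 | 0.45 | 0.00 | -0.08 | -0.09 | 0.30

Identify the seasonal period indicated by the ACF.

4

The largest autocorrelation is r_4 = 0.65, with weaker echoes at lags 8 (0.45) and 12 (0.30); the remaining lags stay at or below 0.00.
The dominant spike at lag 4 indicates a seasonal period of 4.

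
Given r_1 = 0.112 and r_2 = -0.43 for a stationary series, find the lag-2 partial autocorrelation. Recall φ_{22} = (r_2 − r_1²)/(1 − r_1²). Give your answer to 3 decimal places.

-0.448

φ_{22} = (r_2 − r_1²) / (1 − r_1²)
r_1² = (0.112)² = 0.012544
Numerator = -0.43 − 0.0125 = -0.4425; denominator = 1 − 0.0125 = 0.9875
φ_{22} = -0.4425 / 0.9875 = -0.448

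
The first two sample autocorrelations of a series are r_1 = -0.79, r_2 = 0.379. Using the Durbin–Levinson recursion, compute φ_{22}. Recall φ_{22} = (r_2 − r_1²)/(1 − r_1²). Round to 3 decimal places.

φ_{22} = (r_2 − r_1²) / (1 − r_1²)
r_1² = (-0.79)² = 0.6241
Numerator = 0.379 − 0.6241 = -0.2451; denominator = 1 − 0.6241 = 0.3759
φ_{22} = -0.2451 / 0.3759 = -0.652

-0.652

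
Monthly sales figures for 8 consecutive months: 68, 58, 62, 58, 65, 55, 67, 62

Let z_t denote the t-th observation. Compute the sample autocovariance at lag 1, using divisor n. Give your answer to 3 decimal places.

-11.611

Mean z̄ = (68 + 58 + 62 + 58 + 65 + 55 + 67 + 62)/8 = 61.8750
Σ_{t=1}^{7}(z_t−z̄)(z_{t+1}−z̄) = -92.8906
γ_1 = -92.8906 / 8 = -11.611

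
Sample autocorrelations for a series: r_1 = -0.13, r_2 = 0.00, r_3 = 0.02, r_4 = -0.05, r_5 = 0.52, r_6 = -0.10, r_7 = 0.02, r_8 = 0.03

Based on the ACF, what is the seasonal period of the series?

The largest autocorrelation is r_5 = 0.52; the remaining lags stay at or below 0.03.
The dominant spike at lag 5 indicates a seasonal period of 5.

5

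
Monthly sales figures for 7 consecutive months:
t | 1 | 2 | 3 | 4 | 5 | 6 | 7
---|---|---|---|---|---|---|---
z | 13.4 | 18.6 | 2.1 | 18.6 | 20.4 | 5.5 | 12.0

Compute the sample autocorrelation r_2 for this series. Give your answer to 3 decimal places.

-0.351

Mean z̄ = (13.4 + 18.6 + 2.1 + 18.6 + 20.4 + 5.5 + 12.0)/7 = 12.9429
Deviations from mean: 0.4571, 5.6571, -10.8429, 5.6571, 7.4571, -7.4429, -0.9429
Numerator Σ_{t=1}^{5}(z_t−z̄)(z_{t+2}−z̄) = -102.9465
Denominator Σ(z_t−z̄)² = 293.6771
r_2 = -102.9465 / 293.6771 = -0.351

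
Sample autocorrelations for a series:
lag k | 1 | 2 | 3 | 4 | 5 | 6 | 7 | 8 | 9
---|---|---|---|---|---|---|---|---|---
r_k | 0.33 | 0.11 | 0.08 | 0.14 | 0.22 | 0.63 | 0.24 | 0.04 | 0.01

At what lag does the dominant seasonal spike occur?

The largest autocorrelation is r_6 = 0.63; the remaining lags stay at or below 0.33. The elevated value at lag 1 (0.33), dropping to 0.11 at lag 2, reflects decaying short-term dependence rather than seasonality.
The dominant spike at lag 6 indicates a seasonal period of 6.

6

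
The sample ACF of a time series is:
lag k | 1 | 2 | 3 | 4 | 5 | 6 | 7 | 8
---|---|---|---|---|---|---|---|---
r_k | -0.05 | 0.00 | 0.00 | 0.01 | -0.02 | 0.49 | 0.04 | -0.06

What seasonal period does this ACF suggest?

6

The largest autocorrelation is r_6 = 0.49; the remaining lags stay at or below 0.04.
The dominant spike at lag 6 indicates a seasonal period of 6.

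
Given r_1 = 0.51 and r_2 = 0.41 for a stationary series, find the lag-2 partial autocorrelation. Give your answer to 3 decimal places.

φ_{22} = (r_2 − r_1²) / (1 − r_1²)
r_1² = (0.51)² = 0.2601
Numerator = 0.41 − 0.2601 = 0.1499; denominator = 1 − 0.2601 = 0.7399
φ_{22} = 0.1499 / 0.7399 = 0.203

0.203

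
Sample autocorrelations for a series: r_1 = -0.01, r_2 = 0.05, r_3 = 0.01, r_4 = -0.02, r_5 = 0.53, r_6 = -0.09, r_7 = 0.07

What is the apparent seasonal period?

The largest autocorrelation is r_5 = 0.53; the remaining lags stay at or below 0.07.
The dominant spike at lag 5 indicates a seasonal period of 5.

5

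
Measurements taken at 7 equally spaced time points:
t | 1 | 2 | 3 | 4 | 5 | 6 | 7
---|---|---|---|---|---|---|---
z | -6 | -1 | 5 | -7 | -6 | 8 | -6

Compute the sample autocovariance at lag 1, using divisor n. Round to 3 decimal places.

-13.329

Mean z̄ = (-6 − 1 + 5 − 7 − 6 + 8 − 6)/7 = -1.8571
Σ_{t=1}^{6}(z_t−z̄)(z_{t+1}−z̄) = -93.3061
γ_1 = -93.3061 / 7 = -13.329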